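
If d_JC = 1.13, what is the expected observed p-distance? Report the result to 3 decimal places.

p = (3/4)(1 − e^(−4d/3)) = 0.75 × (1 − e^(-1.506667)) = 0.75 × (1 − 0.221647) = 0.583765.

0.584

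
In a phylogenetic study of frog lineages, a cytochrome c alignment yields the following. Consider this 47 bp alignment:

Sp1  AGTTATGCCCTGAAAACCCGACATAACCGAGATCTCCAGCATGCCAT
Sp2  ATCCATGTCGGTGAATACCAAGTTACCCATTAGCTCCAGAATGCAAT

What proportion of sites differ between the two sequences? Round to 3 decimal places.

0.426

The sequences differ at 20 of 47 positions.
p = 20/47 = 0.425531… ≈ 0.426 (to 3 d.p.).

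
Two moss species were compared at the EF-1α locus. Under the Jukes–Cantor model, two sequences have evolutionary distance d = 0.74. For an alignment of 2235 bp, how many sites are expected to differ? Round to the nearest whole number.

Invert JC69: p = (3/4)(1 − e^(−4d/3)) = 0.75 × (1 − e^(-0.986667)) = 0.75 × (1 − 0.372817) = 0.470387.
Expected differing sites = pL ≈ 0.470387 × 2235 = 1051.314945 ≈ 1051.

1051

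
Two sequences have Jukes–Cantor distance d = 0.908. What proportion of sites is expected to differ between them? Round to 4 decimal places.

p = (3/4)(1 − e^(−4d/3)) = 0.75 × (1 − e^(-1.210667)) = 0.75 × (1 − 0.297998) = 0.526502.

0.5265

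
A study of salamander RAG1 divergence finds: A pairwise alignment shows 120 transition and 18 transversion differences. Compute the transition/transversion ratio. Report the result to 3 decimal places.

R = 120/18 = 6.666666… ≈ 6.667 (to 3 d.p.).

6.667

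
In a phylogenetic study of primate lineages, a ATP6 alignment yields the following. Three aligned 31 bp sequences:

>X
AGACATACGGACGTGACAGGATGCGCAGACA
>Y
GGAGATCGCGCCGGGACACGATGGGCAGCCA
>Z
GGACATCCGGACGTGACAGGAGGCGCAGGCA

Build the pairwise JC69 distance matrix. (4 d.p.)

d(X,Y) = 0.4217, d(X,Z) = 0.1416, d(Y,Z) = 0.3672

X–Y: 10/31 sites differ → p ≈ 0.322581, d = −0.75 ln(1 − 0.430108) = 0.421731 ≈ 0.4217.
X–Z: 4/31 sites differ → p ≈ 0.129032, d = −0.75 ln(1 − 0.172043) = 0.141596 ≈ 0.1416.
Y–Z: 9/31 sites differ → p ≈ 0.290323, d = −0.75 ln(1 − 0.387097) = 0.367161 ≈ 0.3672.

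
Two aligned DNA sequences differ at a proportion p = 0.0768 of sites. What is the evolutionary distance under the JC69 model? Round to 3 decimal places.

0.081

d = −(3/4) ln(1 − 4p/3) = −0.75 ln(1 − 0.1024) = −0.75 ln(0.8976)
  = −0.75 × (-0.108031) = 0.081023 substitutions/site.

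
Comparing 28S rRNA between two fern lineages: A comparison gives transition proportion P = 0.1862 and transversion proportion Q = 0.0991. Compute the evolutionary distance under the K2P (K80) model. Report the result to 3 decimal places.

0.374

Under the Kimura two-parameter model, d = −½ ln(1 − 2P − Q) − ¼ ln(1 − 2Q).
1 − 2P − Q = 0.5285, giving −½ ln(0.5285) = 0.318856.
1 − 2Q = 0.8018, giving −¼ ln(0.8018) = 0.055224.
d = 0.318856 + 0.055224 = 0.374080.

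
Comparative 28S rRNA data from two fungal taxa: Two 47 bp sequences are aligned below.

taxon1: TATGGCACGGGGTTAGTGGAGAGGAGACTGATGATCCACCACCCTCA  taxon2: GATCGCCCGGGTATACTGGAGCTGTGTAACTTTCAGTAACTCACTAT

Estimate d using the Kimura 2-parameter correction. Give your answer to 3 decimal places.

Of 47 sites, 1 differences are transitions and 23 are transversions, so P = 1/47 ≈ 0.021277 and Q = 23/47 ≈ 0.489362.
Under the Kimura two-parameter model, d = −½ ln(1 − 2P − Q) − ¼ ln(1 − 2Q).
1 − 2P − Q = 0.468084, giving −½ ln(0.468084) = 0.379554.
1 − 2Q = 0.021276, giving −¼ ln(0.021276) = 0.962544.
d = 0.379554 + 0.962544 = 1.342098.

1.342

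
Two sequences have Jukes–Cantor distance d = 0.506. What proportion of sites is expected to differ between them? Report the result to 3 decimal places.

0.368

p = (3/4)(1 − e^(−4d/3)) = 0.75 × (1 − e^(-0.674667)) = 0.75 × (1 − 0.509326) = 0.368006.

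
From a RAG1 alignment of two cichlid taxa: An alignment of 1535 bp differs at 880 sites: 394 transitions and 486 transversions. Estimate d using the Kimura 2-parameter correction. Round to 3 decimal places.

P = 394/1535 ≈ 0.256678 and Q = 486/1535 ≈ 0.316612.
Under the Kimura two-parameter model, d = −½ ln(1 − 2P − Q) − ¼ ln(1 − 2Q).
1 − 2P − Q = 0.170032, giving −½ ln(0.170032) = 0.885884.
1 − 2Q = 0.366776, giving −¼ ln(0.366776) = 0.250751.
d = 0.885884 + 0.250751 = 1.136635.

1.137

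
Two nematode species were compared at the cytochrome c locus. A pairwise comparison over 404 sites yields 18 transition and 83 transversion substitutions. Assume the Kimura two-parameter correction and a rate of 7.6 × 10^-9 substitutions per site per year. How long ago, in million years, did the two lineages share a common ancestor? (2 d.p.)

P = 18/404 ≈ 0.044554 and Q = 83/404 ≈ 0.205446.
Under the Kimura two-parameter model, d = −½ ln(1 − 2P − Q) − ¼ ln(1 − 2Q).
1 − 2P − Q = 0.705446, giving −½ ln(0.705446) = 0.174463.
1 − 2Q = 0.589108, giving −¼ ln(0.589108) = 0.132286.
d = 0.174463 + 0.132286 = 0.306749.
Under a molecular clock d = 2μt, so t = d/(2μ) = 0.306749 / (2 × 7.6 × 10^-9) = 20.18 million years.

20.18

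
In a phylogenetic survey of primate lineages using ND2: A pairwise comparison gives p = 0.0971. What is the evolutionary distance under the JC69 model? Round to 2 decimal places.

d = −(3/4) ln(1 − 4p/3) = −0.75 ln(1 − 0.129467) = −0.75 ln(0.870533)
  = −0.75 × (-0.138650) = 0.103988 substitutions/site.

0.10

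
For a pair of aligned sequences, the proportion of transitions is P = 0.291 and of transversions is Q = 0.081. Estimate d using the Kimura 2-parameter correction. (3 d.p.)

0.588

Under the Kimura two-parameter model, d = −½ ln(1 − 2P − Q) − ¼ ln(1 − 2Q).
1 − 2P − Q = 0.337, giving −½ ln(0.337) = 0.543836.
1 − 2Q = 0.838, giving −¼ ln(0.838) = 0.044184.
d = 0.543836 + 0.044184 = 0.588020.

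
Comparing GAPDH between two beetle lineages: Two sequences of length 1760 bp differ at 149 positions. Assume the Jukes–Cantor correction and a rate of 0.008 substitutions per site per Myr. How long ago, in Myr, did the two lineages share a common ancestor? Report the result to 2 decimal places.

p = 149/1760 ≈ 0.084659.
d = −(3/4) ln(1 − 4p/3) = −0.75 ln(1 − 0.112879) = −0.75 ln(0.887121)
  = −0.75 × (-0.119774) = 0.089831 substitutions/site.
Under a molecular clock d = 2μt, so t = d/(2μ) = 0.089831 / (2 × 0.008) = 5.61 Myr.

5.61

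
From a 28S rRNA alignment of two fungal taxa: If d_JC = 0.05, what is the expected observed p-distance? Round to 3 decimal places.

p = (3/4)(1 − e^(−4d/3)) = 0.75 × (1 − e^(-0.066667)) = 0.75 × (1 − 0.935507) = 0.048370.

0.048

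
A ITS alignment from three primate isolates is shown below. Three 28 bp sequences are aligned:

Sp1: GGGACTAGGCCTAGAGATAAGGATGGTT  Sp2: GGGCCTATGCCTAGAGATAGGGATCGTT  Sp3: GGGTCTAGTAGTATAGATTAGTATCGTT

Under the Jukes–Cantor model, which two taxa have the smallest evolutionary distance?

Sp1 and Sp2

Sp1–Sp2: 4/28 differ, p = 0.143, d = 0.158.
Sp1–Sp3: 8/28 differ, p = 0.286, d = 0.360.
Sp2–Sp3: 9/28 differ, p = 0.321, d = 0.420.
The smallest distance is between Sp1 and Sp2.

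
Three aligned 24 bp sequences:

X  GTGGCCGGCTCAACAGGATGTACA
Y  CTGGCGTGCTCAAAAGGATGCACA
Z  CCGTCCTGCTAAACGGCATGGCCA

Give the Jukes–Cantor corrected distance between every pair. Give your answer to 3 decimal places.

X–Y: 5/24 sites differ → p ≈ 0.208333, d = −0.75 ln(1 − 0.277777) = 0.244066 ≈ 0.244.
X–Z: 9/24 sites differ → p = 0.375, d = −0.75 ln(1 − 0.5) = 0.519860 ≈ 0.520.
Y–Z: 9/24 sites differ → p = 0.375, d = −0.75 ln(1 − 0.5) = 0.519860 ≈ 0.520.

d(X,Y) = 0.244, d(X,Z) = 0.520, d(Y,Z) = 0.520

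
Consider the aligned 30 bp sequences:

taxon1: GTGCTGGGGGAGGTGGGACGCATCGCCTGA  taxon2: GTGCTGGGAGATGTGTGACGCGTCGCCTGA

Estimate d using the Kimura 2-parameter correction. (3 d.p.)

0.147

Of 30 sites, 2 differences are transitions and 2 are transversions, so P = 2/30 ≈ 0.066667 and Q = 2/30 ≈ 0.066667.
Under the Kimura two-parameter model, d = −½ ln(1 − 2P − Q) − ¼ ln(1 − 2Q).
1 − 2P − Q = 0.799999, giving −½ ln(0.799999) = 0.111572.
1 − 2Q = 0.866666, giving −¼ ln(0.866666) = 0.035775.
d = 0.111572 + 0.035775 = 0.147347.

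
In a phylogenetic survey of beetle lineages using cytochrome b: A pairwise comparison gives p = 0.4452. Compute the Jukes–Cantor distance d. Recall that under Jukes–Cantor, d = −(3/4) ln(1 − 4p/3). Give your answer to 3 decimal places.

d = −(3/4) ln(1 − 4p/3) = −0.75 ln(1 − 0.5936) = −0.75 ln(0.4064)
  = −0.75 × (-0.900417) = 0.675313 substitutions/site.

0.675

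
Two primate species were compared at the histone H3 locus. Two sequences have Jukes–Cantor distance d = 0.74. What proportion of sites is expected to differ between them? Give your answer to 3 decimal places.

0.470

p = (3/4)(1 − e^(−4d/3)) = 0.75 × (1 − e^(-0.986667)) = 0.75 × (1 − 0.372817) = 0.470387.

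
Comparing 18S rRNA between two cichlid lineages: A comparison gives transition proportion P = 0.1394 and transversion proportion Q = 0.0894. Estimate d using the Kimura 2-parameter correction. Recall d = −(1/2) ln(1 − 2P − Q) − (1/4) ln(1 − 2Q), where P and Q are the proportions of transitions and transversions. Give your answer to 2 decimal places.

Under the Kimura two-parameter model, d = −½ ln(1 − 2P − Q) − ¼ ln(1 − 2Q).
1 − 2P − Q = 0.6318, giving −½ ln(0.6318) = 0.229591.
1 − 2Q = 0.8212, giving −¼ ln(0.8212) = 0.049247.
d = 0.229591 + 0.049247 = 0.278838.

0.28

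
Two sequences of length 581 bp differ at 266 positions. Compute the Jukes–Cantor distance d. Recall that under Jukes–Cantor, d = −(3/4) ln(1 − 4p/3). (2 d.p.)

p = 266/581 ≈ 0.457831.
d = −(3/4) ln(1 − 4p/3) = −0.75 ln(1 − 0.610441) = −0.75 ln(0.389559)
  = −0.75 × (-0.942740) = 0.707055 substitutions/site.

0.71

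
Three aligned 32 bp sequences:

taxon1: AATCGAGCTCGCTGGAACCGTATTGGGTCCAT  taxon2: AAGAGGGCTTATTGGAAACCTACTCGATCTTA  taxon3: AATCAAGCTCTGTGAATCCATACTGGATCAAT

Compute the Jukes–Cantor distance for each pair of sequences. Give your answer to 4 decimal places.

d(taxon1,taxon2) = 0.6566, d(taxon1,taxon3) = 0.3525, d(taxon2,taxon3) = 0.7356

taxon1–taxon2: 14/32 sites differ → p = 0.4375, d = −0.75 ln(1 − 0.583333) = 0.656601 ≈ 0.6566.
taxon1–taxon3: 9/32 sites differ → p = 0.28125, d = −0.75 ln(1 − 0.375) = 0.352503 ≈ 0.3525.
taxon2–taxon3: 15/32 sites differ → p = 0.46875, d = −0.75 ln(1 − 0.625) = 0.735622 ≈ 0.7356.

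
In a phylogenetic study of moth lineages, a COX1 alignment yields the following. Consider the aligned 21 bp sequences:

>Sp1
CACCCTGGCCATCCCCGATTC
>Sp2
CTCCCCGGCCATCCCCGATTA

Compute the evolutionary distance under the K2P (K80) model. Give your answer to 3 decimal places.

Of 21 sites, 1 differences are transitions and 2 are transversions, so P = 1/21 ≈ 0.047619 and Q = 2/21 ≈ 0.095238.
Under the Kimura two-parameter model, d = −½ ln(1 − 2P − Q) − ¼ ln(1 − 2Q).
1 − 2P − Q = 0.809524, giving −½ ln(0.809524) = 0.105654.
1 − 2Q = 0.809524, giving −¼ ln(0.809524) = 0.052827.
d = 0.105654 + 0.052827 = 0.158481.

0.158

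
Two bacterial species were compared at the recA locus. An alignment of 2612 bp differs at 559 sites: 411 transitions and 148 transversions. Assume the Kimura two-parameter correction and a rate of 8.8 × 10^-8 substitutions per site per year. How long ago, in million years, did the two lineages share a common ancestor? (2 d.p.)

P = 411/2612 ≈ 0.157351 and Q = 148/2612 ≈ 0.056662.
Under the Kimura two-parameter model, d = −½ ln(1 − 2P − Q) − ¼ ln(1 − 2Q).
1 − 2P − Q = 0.628636, giving −½ ln(0.628636) = 0.232101.
1 − 2Q = 0.886676, giving −¼ ln(0.886676) = 0.030069.
d = 0.232101 + 0.030069 = 0.262170.
Under a molecular clock d = 2μt, so t = d/(2μ) = 0.262170 / (2 × 8.8 × 10^-8) = 1.49 million years.

1.49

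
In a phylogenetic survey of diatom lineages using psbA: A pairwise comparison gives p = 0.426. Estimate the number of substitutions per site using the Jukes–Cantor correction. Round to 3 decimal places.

d = −(3/4) ln(1 − 4p/3) = −0.75 ln(1 − 0.568) = −0.75 ln(0.432)
  = −0.75 × (-0.839330) = 0.629498 substitutions/site.

0.629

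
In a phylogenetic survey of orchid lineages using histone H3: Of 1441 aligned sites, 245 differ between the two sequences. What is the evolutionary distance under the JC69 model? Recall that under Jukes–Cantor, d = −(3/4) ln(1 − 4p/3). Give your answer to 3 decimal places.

0.193

p = 245/1441 ≈ 0.170021.
d = −(3/4) ln(1 − 4p/3) = −0.75 ln(1 − 0.226695) = −0.75 ln(0.773305)
  = −0.75 × (-0.257082) = 0.192812 substitutions/site.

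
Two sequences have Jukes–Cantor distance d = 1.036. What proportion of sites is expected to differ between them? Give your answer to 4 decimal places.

p = (3/4)(1 − e^(−4d/3)) = 0.75 × (1 − e^(-1.381333)) = 0.75 × (1 − 0.251243) = 0.561568.

0.5616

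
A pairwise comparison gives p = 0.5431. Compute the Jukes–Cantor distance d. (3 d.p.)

0.966

d = −(3/4) ln(1 − 4p/3) = −0.75 ln(1 − 0.724133) = −0.75 ln(0.275867)
  = −0.75 × (-1.287836) = 0.965877 substitutions/site.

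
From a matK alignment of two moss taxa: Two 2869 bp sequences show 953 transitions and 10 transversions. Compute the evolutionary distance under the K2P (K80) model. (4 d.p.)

0.5528

P = 953/2869 ≈ 0.332171 and Q = 10/2869 ≈ 0.003486.
Under the Kimura two-parameter model, d = −½ ln(1 − 2P − Q) − ¼ ln(1 − 2Q).
1 − 2P − Q = 0.332172, giving −½ ln(0.332172) = 0.551051.
1 − 2Q = 0.993028, giving −¼ ln(0.993028) = 0.001749.
d = 0.551051 + 0.001749 = 0.552800.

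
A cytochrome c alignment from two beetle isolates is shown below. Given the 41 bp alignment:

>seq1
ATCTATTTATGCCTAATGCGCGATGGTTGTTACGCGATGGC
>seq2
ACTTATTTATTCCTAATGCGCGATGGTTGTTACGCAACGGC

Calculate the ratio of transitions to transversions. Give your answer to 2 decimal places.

4.00

Transitions are A↔G and C↔T; transversions are all other mismatches.
Transitions: 4. Transversions: 1.
R = 4/1 = 4.00.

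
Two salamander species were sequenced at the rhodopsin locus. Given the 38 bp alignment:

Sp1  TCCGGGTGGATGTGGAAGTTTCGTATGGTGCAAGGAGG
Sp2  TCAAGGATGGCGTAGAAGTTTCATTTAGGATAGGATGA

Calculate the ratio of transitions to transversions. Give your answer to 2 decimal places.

Transitions are A↔G and C↔T; transversions are all other mismatches.
Transitions: 11. Transversions: 6.
R = 11/6 = 1.833333… ≈ 1.83 (to 2 d.p.).

1.83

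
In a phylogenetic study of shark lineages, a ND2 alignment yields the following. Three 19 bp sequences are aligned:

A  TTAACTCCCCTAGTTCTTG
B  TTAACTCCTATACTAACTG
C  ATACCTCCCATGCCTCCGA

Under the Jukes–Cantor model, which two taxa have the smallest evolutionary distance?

A–B: 6/19 differ, p = 0.316, d = 0.410.
A–C: 9/19 differ, p = 0.474, d = 0.749.
B–C: 9/19 differ, p = 0.474, d = 0.749.
The smallest distance is between A and B.

A and B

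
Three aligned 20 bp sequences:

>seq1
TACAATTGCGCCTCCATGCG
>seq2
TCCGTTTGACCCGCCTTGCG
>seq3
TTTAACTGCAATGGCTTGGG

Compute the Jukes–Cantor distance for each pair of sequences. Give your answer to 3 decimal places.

d(seq1,seq2) = 0.471, d(seq1,seq3) = 0.824, d(seq2,seq3) = 0.991

seq1–seq2: 7/20 sites differ → p = 0.35, d = −0.75 ln(1 − 0.466667) = 0.471457 ≈ 0.471.
seq1–seq3: 10/20 sites differ → p = 0.5, d = −0.75 ln(1 − 0.666667) = 0.823960 ≈ 0.824.
seq2–seq3: 11/20 sites differ → p = 0.55, d = −0.75 ln(1 − 0.733333) = 0.991316 ≈ 0.991.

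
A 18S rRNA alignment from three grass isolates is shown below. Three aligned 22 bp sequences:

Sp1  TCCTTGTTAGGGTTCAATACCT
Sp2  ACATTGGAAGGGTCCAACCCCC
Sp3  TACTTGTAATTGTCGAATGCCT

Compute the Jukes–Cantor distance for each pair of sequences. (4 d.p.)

d(Sp1,Sp2) = 0.4975, d(Sp1,Sp3) = 0.4141, d(Sp2,Sp3) = 0.6987

Sp1–Sp2: 8/22 sites differ → p ≈ 0.363636, d = −0.75 ln(1 − 0.484848) = 0.497470 ≈ 0.4975.
Sp1–Sp3: 7/22 sites differ → p ≈ 0.318182, d = −0.75 ln(1 − 0.424243) = 0.414052 ≈ 0.4141.
Sp2–Sp3: 10/22 sites differ → p ≈ 0.454545, d = −0.75 ln(1 − 0.60606) = 0.698667 ≈ 0.6987.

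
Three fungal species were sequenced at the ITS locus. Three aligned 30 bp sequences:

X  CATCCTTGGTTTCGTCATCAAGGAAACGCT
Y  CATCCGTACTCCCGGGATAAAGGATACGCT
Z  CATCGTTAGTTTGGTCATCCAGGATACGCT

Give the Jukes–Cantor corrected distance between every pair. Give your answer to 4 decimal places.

X–Y: 9/30 sites differ → p = 0.3, d = −0.75 ln(1 − 0.4) = 0.383119 ≈ 0.3831.
X–Z: 5/30 sites differ → p ≈ 0.166667, d = −0.75 ln(1 − 0.222223) = 0.188487 ≈ 0.1885.
Y–Z: 10/30 sites differ → p ≈ 0.333333, d = −0.75 ln(1 − 0.444444) = 0.440839 ≈ 0.4408.

d(X,Y) = 0.3831, d(X,Z) = 0.1885, d(Y,Z) = 0.4408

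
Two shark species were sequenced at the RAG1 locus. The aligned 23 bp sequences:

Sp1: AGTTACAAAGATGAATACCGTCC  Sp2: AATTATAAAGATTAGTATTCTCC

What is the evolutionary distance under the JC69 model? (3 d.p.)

0.390

The sequences differ at 7 of 23 sites (2, 6, 13, 15, 18, 19, 20), so p = 7/23 ≈ 0.304348.
d = −(3/4) ln(1 − 4p/3) = −0.75 ln(1 − 0.405797) = −0.75 ln(0.594203)
  = −0.75 × (-0.520534) = 0.390401 substitutions/site.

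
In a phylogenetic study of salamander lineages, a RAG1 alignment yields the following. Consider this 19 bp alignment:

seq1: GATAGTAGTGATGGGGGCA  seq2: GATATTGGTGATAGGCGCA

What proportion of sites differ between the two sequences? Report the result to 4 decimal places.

The sequences differ at 4 of 19 positions (sites 5, 7, 13, 16).
p = 4/19 = 0.210526… ≈ 0.2105 (to 4 d.p.).

0.2105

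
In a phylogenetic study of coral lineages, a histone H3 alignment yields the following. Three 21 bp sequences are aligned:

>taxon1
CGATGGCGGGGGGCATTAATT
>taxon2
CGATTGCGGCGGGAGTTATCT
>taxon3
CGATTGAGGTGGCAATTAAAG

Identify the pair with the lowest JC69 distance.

taxon1 and taxon2

taxon1–taxon2: 6/21 differ, p = 0.286, d = 0.360.
taxon1–taxon3: 7/21 differ, p = 0.333, d = 0.441.
taxon2–taxon3: 7/21 differ, p = 0.333, d = 0.441.
The smallest distance is between taxon1 and taxon2.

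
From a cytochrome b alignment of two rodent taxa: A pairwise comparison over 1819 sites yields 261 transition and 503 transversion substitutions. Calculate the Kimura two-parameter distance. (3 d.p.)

0.616

P = 261/1819 ≈ 0.143485 and Q = 503/1819 ≈ 0.276526.
Under the Kimura two-parameter model, d = −½ ln(1 − 2P − Q) − ¼ ln(1 − 2Q).
1 − 2P − Q = 0.436504, giving −½ ln(0.436504) = 0.414479.
1 − 2Q = 0.446948, giving −¼ ln(0.446948) = 0.201328.
d = 0.414479 + 0.201328 = 0.615807.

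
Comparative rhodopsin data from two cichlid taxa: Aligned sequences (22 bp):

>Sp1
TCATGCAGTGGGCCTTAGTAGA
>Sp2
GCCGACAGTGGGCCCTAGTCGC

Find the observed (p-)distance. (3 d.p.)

0.318

The sequences differ at 7 of 22 positions (sites 1, 3, 4, 5, 15, 20, 22).
p = 7/22 = 0.318181… ≈ 0.318 (to 3 d.p.).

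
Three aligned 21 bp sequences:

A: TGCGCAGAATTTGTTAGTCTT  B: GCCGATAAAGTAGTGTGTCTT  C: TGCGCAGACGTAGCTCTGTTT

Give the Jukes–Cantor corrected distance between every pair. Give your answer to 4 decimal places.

d(A,B) = 0.6355, d(A,C) = 0.5319, d(B,C) = 1.0763

A–B: 9/21 sites differ → p ≈ 0.428571, d = −0.75 ln(1 − 0.571428) = 0.635472 ≈ 0.6355.
A–C: 8/21 sites differ → p ≈ 0.380952, d = −0.75 ln(1 − 0.507936) = 0.531860 ≈ 0.5319.
B–C: 12/21 sites differ → p ≈ 0.571429, d = −0.75 ln(1 − 0.761905) = 1.076314 ≈ 1.0763.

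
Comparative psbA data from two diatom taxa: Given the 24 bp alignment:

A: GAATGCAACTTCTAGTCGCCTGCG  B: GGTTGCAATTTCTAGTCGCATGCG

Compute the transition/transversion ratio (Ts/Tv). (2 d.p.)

1.00

Transitions are A↔G and C↔T; transversions are all other mismatches.
Transitions: 2. Transversions: 2.
R = 2/2 = 1.00.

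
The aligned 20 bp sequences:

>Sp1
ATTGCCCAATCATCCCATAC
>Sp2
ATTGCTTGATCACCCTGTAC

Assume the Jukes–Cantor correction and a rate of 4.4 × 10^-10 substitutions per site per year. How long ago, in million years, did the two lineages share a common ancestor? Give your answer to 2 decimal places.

The sequences differ at 6 of 20 sites (6, 7, 8, 13, 16, 17), so p = 6/20 = 0.3.
d = −(3/4) ln(1 − 4p/3) = −0.75 ln(1 − 0.4) = −0.75 ln(0.6)
  = −0.75 × (-0.510826) = 0.383120 substitutions/site.
Under a molecular clock d = 2μt, so t = d/(2μ) = 0.383120 / (2 × 4.4 × 10^-10) = 435.36 million years.

435.36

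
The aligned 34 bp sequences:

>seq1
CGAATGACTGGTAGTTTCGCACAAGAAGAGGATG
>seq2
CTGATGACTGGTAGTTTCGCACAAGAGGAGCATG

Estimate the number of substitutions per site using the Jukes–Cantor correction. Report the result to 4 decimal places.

0.1280

The sequences differ at 4 of 34 sites (2, 3, 27, 31), so p = 4/34 ≈ 0.117647.
d = −(3/4) ln(1 − 4p/3) = −0.75 ln(1 − 0.156863) = −0.75 ln(0.843137)
  = −0.75 × (-0.170626) = 0.127970 substitutions/site.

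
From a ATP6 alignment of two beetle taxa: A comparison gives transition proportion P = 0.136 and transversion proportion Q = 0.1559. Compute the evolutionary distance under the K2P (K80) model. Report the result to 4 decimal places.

Under the Kimura two-parameter model, d = −½ ln(1 − 2P − Q) − ¼ ln(1 − 2Q).
1 − 2P − Q = 0.5721, giving −½ ln(0.5721) = 0.279221.
1 − 2Q = 0.6882, giving −¼ ln(0.6882) = 0.093419.
d = 0.279221 + 0.093419 = 0.372640.

0.3726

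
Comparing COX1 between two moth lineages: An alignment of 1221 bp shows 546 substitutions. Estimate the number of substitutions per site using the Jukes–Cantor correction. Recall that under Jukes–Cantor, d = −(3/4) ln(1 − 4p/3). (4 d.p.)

p = 546/1221 ≈ 0.447174.
d = −(3/4) ln(1 − 4p/3) = −0.75 ln(1 − 0.596232) = −0.75 ln(0.403768)
  = −0.75 × (-0.906915) = 0.680186 substitutions/site.

0.6802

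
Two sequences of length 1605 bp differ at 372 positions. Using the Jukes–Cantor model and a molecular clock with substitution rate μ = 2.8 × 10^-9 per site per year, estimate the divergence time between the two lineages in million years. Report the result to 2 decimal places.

p = 372/1605 ≈ 0.231776.
d = −(3/4) ln(1 − 4p/3) = −0.75 ln(1 − 0.309035) = −0.75 ln(0.690965)
  = −0.75 × (-0.369666) = 0.277250 substitutions/site.
Under a molecular clock d = 2μt, so t = d/(2μ) = 0.277250 / (2 × 2.8 × 10^-9) = 49.51 million years.

49.51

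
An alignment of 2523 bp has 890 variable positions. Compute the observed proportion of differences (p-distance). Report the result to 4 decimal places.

0.3528

p = 890/2523 = 0.352754… ≈ 0.3528 (to 4 d.p.).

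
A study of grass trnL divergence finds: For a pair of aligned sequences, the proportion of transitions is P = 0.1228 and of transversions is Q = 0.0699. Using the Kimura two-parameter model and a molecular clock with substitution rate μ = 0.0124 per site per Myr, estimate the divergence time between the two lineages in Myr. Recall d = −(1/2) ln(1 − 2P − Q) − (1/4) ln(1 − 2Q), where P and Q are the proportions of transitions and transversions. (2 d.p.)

9.16

Under the Kimura two-parameter model, d = −½ ln(1 − 2P − Q) − ¼ ln(1 − 2Q).
1 − 2P − Q = 0.6845, giving −½ ln(0.6845) = 0.189533.
1 − 2Q = 0.8602, giving −¼ ln(0.8602) = 0.037648.
d = 0.189533 + 0.037648 = 0.227181.
Under a molecular clock d = 2μt, so t = d/(2μ) = 0.227181 / (2 × 0.0124) = 9.16 Myr.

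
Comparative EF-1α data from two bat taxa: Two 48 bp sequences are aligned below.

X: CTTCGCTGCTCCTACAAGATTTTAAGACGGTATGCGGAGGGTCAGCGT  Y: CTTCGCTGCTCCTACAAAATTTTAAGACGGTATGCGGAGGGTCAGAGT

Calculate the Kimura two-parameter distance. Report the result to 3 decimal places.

Of 48 sites, 1 differences are transitions and 1 are transversions, so P = 1/48 ≈ 0.020833 and Q = 1/48 ≈ 0.020833.
Under the Kimura two-parameter model, d = −½ ln(1 − 2P − Q) − ¼ ln(1 − 2Q).
1 − 2P − Q = 0.937501, giving −½ ln(0.937501) = 0.032269.
1 − 2Q = 0.958334, giving −¼ ln(0.958334) = 0.010640.
d = 0.032269 + 0.010640 = 0.042909.

0.043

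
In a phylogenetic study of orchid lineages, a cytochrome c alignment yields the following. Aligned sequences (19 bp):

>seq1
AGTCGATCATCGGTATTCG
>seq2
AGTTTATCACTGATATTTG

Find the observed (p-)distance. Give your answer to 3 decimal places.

The sequences differ at 6 of 19 positions (sites 4, 5, 10, 11, 13, 18).
p = 6/19 = 0.315789… ≈ 0.316 (to 3 d.p.).

0.316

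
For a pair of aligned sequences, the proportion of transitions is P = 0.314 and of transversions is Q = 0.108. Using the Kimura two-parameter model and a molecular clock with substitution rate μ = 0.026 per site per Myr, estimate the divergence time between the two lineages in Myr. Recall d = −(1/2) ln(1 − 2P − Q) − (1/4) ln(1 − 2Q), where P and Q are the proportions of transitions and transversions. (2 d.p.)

13.98

Under the Kimura two-parameter model, d = −½ ln(1 − 2P − Q) − ¼ ln(1 − 2Q).
1 − 2P − Q = 0.264, giving −½ ln(0.264) = 0.665903.
1 − 2Q = 0.784, giving −¼ ln(0.784) = 0.060837.
d = 0.665903 + 0.060837 = 0.726740.
Under a molecular clock d = 2μt, so t = d/(2μ) = 0.726740 / (2 × 0.026) = 13.98 Myr.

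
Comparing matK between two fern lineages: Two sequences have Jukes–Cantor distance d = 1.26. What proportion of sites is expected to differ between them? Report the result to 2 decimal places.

0.61

p = (3/4)(1 − e^(−4d/3)) = 0.75 × (1 − e^(-1.68)) = 0.75 × (1 − 0.186374) = 0.610220.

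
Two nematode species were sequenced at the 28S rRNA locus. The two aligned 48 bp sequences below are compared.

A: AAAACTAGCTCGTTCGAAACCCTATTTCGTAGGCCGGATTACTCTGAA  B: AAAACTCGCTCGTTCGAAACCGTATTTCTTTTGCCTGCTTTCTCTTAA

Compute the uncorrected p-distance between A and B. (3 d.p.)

0.188

The sequences differ at 9 of 48 positions (sites 7, 22, 29, 31, 32, 36, 38, 41, 46).
p = 9/48 = 0.1875 ≈ 0.188 (to 3 d.p.).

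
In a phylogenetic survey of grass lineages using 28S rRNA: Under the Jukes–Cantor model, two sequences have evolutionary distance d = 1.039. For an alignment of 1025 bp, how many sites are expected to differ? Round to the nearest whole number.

576

Invert JC69: p = (3/4)(1 − e^(−4d/3)) = 0.75 × (1 − e^(-1.385333)) = 0.75 × (1 − 0.250240) = 0.562320.
Expected differing sites = pL ≈ 0.562320 × 1025 = 576.378 ≈ 576.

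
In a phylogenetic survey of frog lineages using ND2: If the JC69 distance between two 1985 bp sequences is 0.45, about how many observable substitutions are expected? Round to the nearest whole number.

672

Invert JC69: p = (3/4)(1 − e^(−4d/3)) = 0.75 × (1 − e^(-0.6)) = 0.75 × (1 − 0.548812) = 0.338391.
Expected differing sites = pL ≈ 0.338391 × 1985 = 671.706135 ≈ 672.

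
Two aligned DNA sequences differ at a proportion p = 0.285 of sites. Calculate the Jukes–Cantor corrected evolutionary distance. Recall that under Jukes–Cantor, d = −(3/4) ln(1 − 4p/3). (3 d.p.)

d = −(3/4) ln(1 − 4p/3) = −0.75 ln(1 − 0.38) = −0.75 ln(0.62)
  = −0.75 × (-0.478036) = 0.358527 substitutions/site.

0.359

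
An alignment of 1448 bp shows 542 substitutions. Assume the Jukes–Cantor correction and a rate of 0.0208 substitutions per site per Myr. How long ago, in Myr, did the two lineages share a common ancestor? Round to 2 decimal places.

p = 542/1448 ≈ 0.374309.
d = −(3/4) ln(1 − 4p/3) = −0.75 ln(1 − 0.499079) = −0.75 ln(0.500921)
  = −0.75 × (-0.691307) = 0.518480 substitutions/site.
Under a molecular clock d = 2μt, so t = d/(2μ) = 0.518480 / (2 × 0.0208) = 12.46 Myr.

12.46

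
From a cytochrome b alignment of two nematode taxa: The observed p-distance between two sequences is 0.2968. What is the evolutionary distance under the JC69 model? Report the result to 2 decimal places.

d = −(3/4) ln(1 − 4p/3) = −0.75 ln(1 − 0.395733) = −0.75 ln(0.604267)
  = −0.75 × (-0.503739) = 0.377804 substitutions/site.

0.38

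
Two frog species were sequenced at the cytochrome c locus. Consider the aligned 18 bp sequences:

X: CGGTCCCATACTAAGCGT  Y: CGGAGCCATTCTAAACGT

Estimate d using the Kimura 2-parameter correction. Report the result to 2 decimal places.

Of 18 sites, 1 differences are transitions and 3 are transversions, so P = 1/18 ≈ 0.055556 and Q = 3/18 ≈ 0.166667.
Under the Kimura two-parameter model, d = −½ ln(1 − 2P − Q) − ¼ ln(1 − 2Q).
1 − 2P − Q = 0.722221, giving −½ ln(0.722221) = 0.162712.
1 − 2Q = 0.666666, giving −¼ ln(0.666666) = 0.101367.
d = 0.162712 + 0.101367 = 0.264079.

0.26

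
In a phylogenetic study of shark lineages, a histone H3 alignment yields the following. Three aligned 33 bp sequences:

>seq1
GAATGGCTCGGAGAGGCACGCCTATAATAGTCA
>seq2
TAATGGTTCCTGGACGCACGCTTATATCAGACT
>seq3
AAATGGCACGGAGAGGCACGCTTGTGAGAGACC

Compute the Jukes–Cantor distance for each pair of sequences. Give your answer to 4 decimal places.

d(seq1,seq2) = 0.4408, d(seq1,seq3) = 0.2928, d(seq2,seq3) = 0.4975

seq1–seq2: 11/33 sites differ → p ≈ 0.333333, d = −0.75 ln(1 − 0.444444) = 0.440839 ≈ 0.4408.
seq1–seq3: 8/33 sites differ → p ≈ 0.242424, d = −0.75 ln(1 − 0.323232) = 0.292820 ≈ 0.2928.
seq2–seq3: 12/33 sites differ → p ≈ 0.363636, d = −0.75 ln(1 − 0.484848) = 0.497470 ≈ 0.4975.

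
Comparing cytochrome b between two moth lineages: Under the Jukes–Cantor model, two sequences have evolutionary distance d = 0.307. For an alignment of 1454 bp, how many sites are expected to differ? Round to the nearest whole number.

Invert JC69: p = (3/4)(1 − e^(−4d/3)) = 0.75 × (1 − e^(-0.409333)) = 0.75 × (1 − 0.664093) = 0.251930.
Expected differing sites = pL ≈ 0.251930 × 1454 = 366.30622 ≈ 366.

366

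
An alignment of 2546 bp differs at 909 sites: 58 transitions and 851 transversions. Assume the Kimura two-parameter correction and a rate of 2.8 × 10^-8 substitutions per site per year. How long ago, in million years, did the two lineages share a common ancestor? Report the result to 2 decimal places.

P = 58/2546 ≈ 0.022781 and Q = 851/2546 ≈ 0.33425.
Under the Kimura two-parameter model, d = −½ ln(1 − 2P − Q) − ¼ ln(1 − 2Q).
1 − 2P − Q = 0.620188, giving −½ ln(0.620188) = 0.238866.
1 − 2Q = 0.3315, giving −¼ ln(0.3315) = 0.276032.
d = 0.238866 + 0.276032 = 0.514898.
Under a molecular clock d = 2μt, so t = d/(2μ) = 0.514898 / (2 × 2.8 × 10^-8) = 9.19 million years.

9.19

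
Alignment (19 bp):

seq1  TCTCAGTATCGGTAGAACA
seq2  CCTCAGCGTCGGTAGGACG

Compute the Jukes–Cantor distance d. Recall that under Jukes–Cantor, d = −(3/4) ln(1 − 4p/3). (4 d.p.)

The sequences differ at 5 of 19 sites (1, 7, 8, 16, 19), so p = 5/19 ≈ 0.263158.
d = −(3/4) ln(1 − 4p/3) = −0.75 ln(1 − 0.350877) = −0.75 ln(0.649123)
  = −0.75 × (-0.432133) = 0.324100 substitutions/site.

0.3241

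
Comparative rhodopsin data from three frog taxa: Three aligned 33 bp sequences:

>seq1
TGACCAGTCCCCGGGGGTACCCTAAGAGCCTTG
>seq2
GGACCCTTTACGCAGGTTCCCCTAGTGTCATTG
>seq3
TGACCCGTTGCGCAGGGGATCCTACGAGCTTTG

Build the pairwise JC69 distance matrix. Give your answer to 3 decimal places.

seq1–seq2: 15/33 sites differ → p ≈ 0.454545, d = −0.75 ln(1 − 0.60606) = 0.698667 ≈ 0.699.
seq1–seq3: 10/33 sites differ → p ≈ 0.30303, d = −0.75 ln(1 − 0.40404) = 0.388186 ≈ 0.388.
seq2–seq3: 12/33 sites differ → p ≈ 0.363636, d = −0.75 ln(1 − 0.484848) = 0.497470 ≈ 0.497.

d(seq1,seq2) = 0.699, d(seq1,seq3) = 0.388, d(seq2,seq3) = 0.497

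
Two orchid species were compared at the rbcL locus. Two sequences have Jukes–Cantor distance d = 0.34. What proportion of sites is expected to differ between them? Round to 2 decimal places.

0.27

p = (3/4)(1 − e^(−4d/3)) = 0.75 × (1 − e^(-0.453333)) = 0.75 × (1 − 0.635506) = 0.273371.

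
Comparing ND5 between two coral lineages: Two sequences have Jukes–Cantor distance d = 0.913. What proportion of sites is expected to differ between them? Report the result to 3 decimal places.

0.528

p = (3/4)(1 − e^(−4d/3)) = 0.75 × (1 − e^(-1.217333)) = 0.75 × (1 − 0.296019) = 0.527986.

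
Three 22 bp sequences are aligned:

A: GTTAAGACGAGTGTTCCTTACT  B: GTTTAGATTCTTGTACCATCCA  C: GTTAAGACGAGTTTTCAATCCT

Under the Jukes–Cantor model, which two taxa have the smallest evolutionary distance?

A–B: 9/22 differ, p = 0.409, d = 0.591.
A–C: 4/22 differ, p = 0.182, d = 0.208.
B–C: 9/22 differ, p = 0.409, d = 0.591.
The smallest distance is between A and C.

A and C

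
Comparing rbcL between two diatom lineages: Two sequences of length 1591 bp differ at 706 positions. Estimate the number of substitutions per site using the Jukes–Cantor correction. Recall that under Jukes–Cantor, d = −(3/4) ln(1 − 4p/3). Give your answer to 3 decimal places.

p = 706/1591 ≈ 0.443746.
d = −(3/4) ln(1 − 4p/3) = −0.75 ln(1 − 0.591661) = −0.75 ln(0.408339)
  = −0.75 × (-0.895658) = 0.671744 substitutions/site.

0.672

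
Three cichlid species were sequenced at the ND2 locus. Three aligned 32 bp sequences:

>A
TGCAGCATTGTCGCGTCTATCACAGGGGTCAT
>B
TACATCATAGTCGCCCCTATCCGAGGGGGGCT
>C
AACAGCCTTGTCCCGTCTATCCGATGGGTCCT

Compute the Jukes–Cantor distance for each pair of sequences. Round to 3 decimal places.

d(A,B) = 0.404, d(A,C) = 0.304, d(B,C) = 0.404

A–B: 10/32 sites differ → p = 0.3125, d = −0.75 ln(1 − 0.416667) = 0.404248 ≈ 0.404.
A–C: 8/32 sites differ → p = 0.25, d = −0.75 ln(1 − 0.333333) = 0.304098 ≈ 0.304.
B–C: 10/32 sites differ → p = 0.3125, d = −0.75 ln(1 − 0.416667) = 0.404248 ≈ 0.404.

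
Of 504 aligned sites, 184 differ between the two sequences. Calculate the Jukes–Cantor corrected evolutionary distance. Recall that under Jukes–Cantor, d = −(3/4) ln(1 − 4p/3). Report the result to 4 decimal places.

p = 184/504 ≈ 0.365079.
d = −(3/4) ln(1 − 4p/3) = −0.75 ln(1 − 0.486772) = −0.75 ln(0.513228)
  = −0.75 × (-0.667035) = 0.500276 substitutions/site.

0.5003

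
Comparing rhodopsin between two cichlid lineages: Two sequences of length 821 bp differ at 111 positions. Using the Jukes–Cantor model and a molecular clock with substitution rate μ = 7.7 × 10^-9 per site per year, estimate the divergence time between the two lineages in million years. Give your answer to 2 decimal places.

p = 111/821 ≈ 0.135201.
d = −(3/4) ln(1 − 4p/3) = −0.75 ln(1 − 0.180268) = −0.75 ln(0.819732)
  = −0.75 × (-0.198778) = 0.149084 substitutions/site.
Under a molecular clock d = 2μt, so t = d/(2μ) = 0.149084 / (2 × 7.7 × 10^-9) = 9.68 million years.

9.68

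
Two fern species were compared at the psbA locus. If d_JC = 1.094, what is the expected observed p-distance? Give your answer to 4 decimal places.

p = (3/4)(1 − e^(−4d/3)) = 0.75 × (1 − e^(-1.458667)) = 0.75 × (1 − 0.232546) = 0.575591.

0.5756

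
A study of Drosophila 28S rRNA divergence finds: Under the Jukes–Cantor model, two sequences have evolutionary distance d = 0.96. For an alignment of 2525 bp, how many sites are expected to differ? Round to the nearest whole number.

Invert JC69: p = (3/4)(1 − e^(−4d/3)) = 0.75 × (1 − e^(-1.28)) = 0.75 × (1 − 0.278037) = 0.541472.
Expected differing sites = pL ≈ 0.541472 × 2525 = 1367.2168 ≈ 1367.

1367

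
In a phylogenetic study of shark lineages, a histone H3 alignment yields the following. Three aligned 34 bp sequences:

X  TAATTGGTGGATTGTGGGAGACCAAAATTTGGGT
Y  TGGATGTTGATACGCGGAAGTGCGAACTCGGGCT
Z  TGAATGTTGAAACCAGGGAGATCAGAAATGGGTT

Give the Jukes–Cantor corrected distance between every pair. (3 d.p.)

X–Y: 17/34 sites differ → p = 0.5, d = −0.75 ln(1 − 0.666667) = 0.823960 ≈ 0.824.
X–Z: 13/34 sites differ → p ≈ 0.382353, d = −0.75 ln(1 − 0.509804) = 0.534712 ≈ 0.535.
Y–Z: 13/34 sites differ → p ≈ 0.382353, d = −0.75 ln(1 − 0.509804) = 0.534712 ≈ 0.535.

d(X,Y) = 0.824, d(X,Z) = 0.535, d(Y,Z) = 0.535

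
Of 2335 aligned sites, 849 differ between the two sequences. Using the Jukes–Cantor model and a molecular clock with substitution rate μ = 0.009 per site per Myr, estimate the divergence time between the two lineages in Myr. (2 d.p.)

27.63

p = 849/2335 ≈ 0.363597.
d = −(3/4) ln(1 − 4p/3) = −0.75 ln(1 − 0.484796) = −0.75 ln(0.515204)
  = −0.75 × (-0.663192) = 0.497394 substitutions/site.
Under a molecular clock d = 2μt, so t = d/(2μ) = 0.497394 / (2 × 0.009) = 27.63 Myr.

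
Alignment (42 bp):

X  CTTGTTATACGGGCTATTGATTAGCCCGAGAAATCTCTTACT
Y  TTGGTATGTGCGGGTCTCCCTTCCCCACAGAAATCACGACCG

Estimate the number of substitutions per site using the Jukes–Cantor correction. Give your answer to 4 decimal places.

0.8990

The sequences differ at 22 of 42 sites, so p = 22/42 ≈ 0.52381.
d = −(3/4) ln(1 − 4p/3) = −0.75 ln(1 − 0.698413) = −0.75 ln(0.301587)
  = −0.75 × (-1.198697) = 0.899023 substitutions/site.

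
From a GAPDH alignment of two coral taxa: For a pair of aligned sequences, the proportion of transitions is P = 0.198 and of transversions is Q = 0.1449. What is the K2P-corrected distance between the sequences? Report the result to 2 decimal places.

0.47

Under the Kimura two-parameter model, d = −½ ln(1 − 2P − Q) − ¼ ln(1 − 2Q).
1 − 2P − Q = 0.4591, giving −½ ln(0.4591) = 0.389244.
1 − 2Q = 0.7102, giving −¼ ln(0.7102) = 0.085552.
d = 0.389244 + 0.085552 = 0.474796.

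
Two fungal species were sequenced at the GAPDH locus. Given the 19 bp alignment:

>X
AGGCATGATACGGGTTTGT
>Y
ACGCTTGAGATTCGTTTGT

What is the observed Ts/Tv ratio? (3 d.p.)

0.200

Transitions are A↔G and C↔T; transversions are all other mismatches.
Transitions: 1. Transversions: 5.
R = 1/5 = 0.200.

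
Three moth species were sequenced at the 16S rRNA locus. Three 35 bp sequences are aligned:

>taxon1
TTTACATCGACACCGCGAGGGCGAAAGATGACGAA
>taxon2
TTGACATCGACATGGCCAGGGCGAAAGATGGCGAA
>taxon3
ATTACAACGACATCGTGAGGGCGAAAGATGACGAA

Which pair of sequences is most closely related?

taxon1–taxon2: 5/35 differ, p = 0.143, d = 0.158.
taxon1–taxon3: 4/35 differ, p = 0.114, d = 0.124.
taxon2–taxon3: 7/35 differ, p = 0.200, d = 0.233.
The smallest distance is between taxon1 and taxon3.

taxon1 and taxon3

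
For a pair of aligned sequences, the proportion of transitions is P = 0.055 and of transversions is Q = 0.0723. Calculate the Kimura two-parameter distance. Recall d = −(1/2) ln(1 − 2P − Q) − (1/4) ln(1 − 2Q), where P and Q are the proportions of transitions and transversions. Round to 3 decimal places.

Under the Kimura two-parameter model, d = −½ ln(1 − 2P − Q) − ¼ ln(1 − 2Q).
1 − 2P − Q = 0.8177, giving −½ ln(0.8177) = 0.100630.
1 − 2Q = 0.8554, giving −¼ ln(0.8554) = 0.039047.
d = 0.100630 + 0.039047 = 0.139677.

0.140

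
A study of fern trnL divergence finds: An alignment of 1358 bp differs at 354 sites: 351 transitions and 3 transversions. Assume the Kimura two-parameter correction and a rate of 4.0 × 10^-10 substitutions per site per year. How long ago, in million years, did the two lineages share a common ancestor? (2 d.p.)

459.00

P = 351/1358 ≈ 0.258468 and Q = 3/1358 ≈ 0.002209.
Under the Kimura two-parameter model, d = −½ ln(1 − 2P − Q) − ¼ ln(1 − 2Q).
1 − 2P − Q = 0.480855, giving −½ ln(0.480855) = 0.366095.
1 − 2Q = 0.995582, giving −¼ ln(0.995582) = 0.001107.
d = 0.366095 + 0.001107 = 0.367202.
Under a molecular clock d = 2μt, so t = d/(2μ) = 0.367202 / (2 × 4.0 × 10^-10) = 459.00 million years.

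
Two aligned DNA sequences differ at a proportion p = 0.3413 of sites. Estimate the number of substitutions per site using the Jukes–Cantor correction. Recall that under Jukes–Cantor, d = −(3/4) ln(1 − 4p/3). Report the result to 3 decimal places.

0.455

d = −(3/4) ln(1 − 4p/3) = −0.75 ln(1 − 0.455067) = −0.75 ln(0.544933)
  = −0.75 × (-0.607092) = 0.455319 substitutions/site.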